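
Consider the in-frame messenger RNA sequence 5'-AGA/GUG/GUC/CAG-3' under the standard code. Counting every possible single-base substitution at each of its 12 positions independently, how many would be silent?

Codon 1 (AGA, Arg): 2 synonymous substitutions.
Codon 2 (GUG, Val): 3 synonymous substitutions.
Codon 3 (GUC, Val): 3 synonymous substitutions.
Codon 4 (CAG, Gln): 1 synonymous substitution.
Total: 2 + 3 + 3 + 1 = 9.

9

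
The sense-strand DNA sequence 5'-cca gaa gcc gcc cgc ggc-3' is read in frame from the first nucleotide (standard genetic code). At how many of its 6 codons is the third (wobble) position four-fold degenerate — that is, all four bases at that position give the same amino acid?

5

Codon 1 CCA (Pro): third position 4-fold.
Codon 2 GAA (Glu): third position 2-fold.
Codon 3 GCC (Ala): third position 4-fold.
Codon 4 GCC (Ala): third position 4-fold.
Codon 5 CGC (Arg): third position 4-fold.
Codon 6 GGC (Gly): third position 4-fold.
Four-fold degenerate third positions: 5.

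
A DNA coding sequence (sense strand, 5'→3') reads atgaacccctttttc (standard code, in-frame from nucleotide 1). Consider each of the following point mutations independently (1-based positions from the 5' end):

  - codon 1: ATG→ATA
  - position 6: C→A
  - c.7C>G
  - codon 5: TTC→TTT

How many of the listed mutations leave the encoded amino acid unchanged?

1

Codon 1: ATG (Met) → ATA (Ile) — missense.
Codon 2: AAC (Asn) → AAA (Lys) — missense.
Codon 3: CCC (Pro) → GCC (Ala) — missense.
Codon 5: TTC (Phe) → TTT (Phe) — synonymous.
Synonymous: 1 of 4.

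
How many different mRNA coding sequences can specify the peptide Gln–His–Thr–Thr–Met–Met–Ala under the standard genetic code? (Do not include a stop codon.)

256

Gln: 2 codons.
His: 2 codons.
Thr: 4 codons.
Thr: 4 codons.
Met: 1 codon.
Met: 1 codon.
Ala: 4 codons.
2 × 2 × 4 × 4 × 1 × 1 × 4 = 256.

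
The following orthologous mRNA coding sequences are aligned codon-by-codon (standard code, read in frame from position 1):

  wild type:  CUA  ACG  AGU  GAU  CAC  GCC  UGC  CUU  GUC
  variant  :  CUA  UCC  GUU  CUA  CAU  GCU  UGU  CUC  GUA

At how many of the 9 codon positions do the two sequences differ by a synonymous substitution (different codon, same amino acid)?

Codon 1: CUA Leu / CUA Leu — identical.
Codon 2: ACG Thr / UCC Ser — nonsynonymous.
Codon 3: AGU Ser / GUU Val — nonsynonymous.
Codon 4: GAU Asp / CUA Leu — nonsynonymous.
Codon 5: CAC His / CAU His — synonymous.
Codon 6: GCC Ala / GCU Ala — synonymous.
Codon 7: UGC Cys / UGU Cys — synonymous.
Codon 8: CUU Leu / CUC Leu — synonymous.
Codon 9: GUC Val / GUA Val — synonymous.
Synonymous differences: 5.

5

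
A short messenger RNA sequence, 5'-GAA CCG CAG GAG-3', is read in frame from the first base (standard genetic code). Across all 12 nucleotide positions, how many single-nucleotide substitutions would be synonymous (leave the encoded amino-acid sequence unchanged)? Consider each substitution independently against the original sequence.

Codon 1 (GAA, Glu): 1 synonymous substitution.
Codon 2 (CCG, Pro): 3 synonymous substitutions.
Codon 3 (CAG, Gln): 1 synonymous substitution.
Codon 4 (GAG, Glu): 1 synonymous substitution.
Total: 1 + 3 + 1 + 1 = 6.

6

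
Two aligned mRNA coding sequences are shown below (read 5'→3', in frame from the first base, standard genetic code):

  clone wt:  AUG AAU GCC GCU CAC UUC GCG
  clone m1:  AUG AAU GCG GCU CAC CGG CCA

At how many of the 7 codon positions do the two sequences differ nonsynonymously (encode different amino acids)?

Codon 1: AUG Met / AUG Met — identical.
Codon 2: AAU Asn / AAU Asn — identical.
Codon 3: GCC Ala / GCG Ala — synonymous.
Codon 4: GCU Ala / GCU Ala — identical.
Codon 5: CAC His / CAC His — identical.
Codon 6: UUC Phe / CGG Arg — nonsynonymous.
Codon 7: GCG Ala / CCA Pro — nonsynonymous.
Nonsynonymous differences: 2.

2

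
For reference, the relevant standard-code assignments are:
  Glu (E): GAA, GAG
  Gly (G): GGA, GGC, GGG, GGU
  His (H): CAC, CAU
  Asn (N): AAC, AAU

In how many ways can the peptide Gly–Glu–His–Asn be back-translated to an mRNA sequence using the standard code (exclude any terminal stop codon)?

Gly: 4 codons.
Glu: 2 codons.
His: 2 codons.
Asn: 2 codons.
4 × 2 × 2 × 2 = 32.

32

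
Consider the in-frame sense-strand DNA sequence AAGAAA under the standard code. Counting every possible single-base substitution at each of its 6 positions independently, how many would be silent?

Codon 1 (AAG, Lys): 1 synonymous substitution.
Codon 2 (AAA, Lys): 1 synonymous substitution.
Total: 1 + 1 = 2.

2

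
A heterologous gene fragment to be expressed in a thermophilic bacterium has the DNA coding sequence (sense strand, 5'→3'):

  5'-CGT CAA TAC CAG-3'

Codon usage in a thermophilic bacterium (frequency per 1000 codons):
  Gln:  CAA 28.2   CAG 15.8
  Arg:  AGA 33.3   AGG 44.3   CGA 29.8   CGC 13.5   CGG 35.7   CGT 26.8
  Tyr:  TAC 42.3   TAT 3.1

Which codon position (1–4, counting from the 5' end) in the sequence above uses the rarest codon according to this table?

4

Codon 1 CGT (Arg): 26.8 per 1000.
Codon 2 CAA (Gln): 28.2 per 1000.
Codon 3 TAC (Tyr): 42.3 per 1000.
Codon 4 CAG (Gln): 15.8 per 1000.
Lowest frequency is 15.8 at codon 4.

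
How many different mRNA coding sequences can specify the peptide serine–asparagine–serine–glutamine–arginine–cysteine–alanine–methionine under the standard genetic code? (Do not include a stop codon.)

6912

Ser: 6 codons.
Asn: 2 codons.
Ser: 6 codons.
Gln: 2 codons.
Arg: 6 codons.
Cys: 2 codons.
Ala: 4 codons.
Met: 1 codon.
6 × 2 × 6 × 2 × 6 × 2 × 4 × 1 = 6912.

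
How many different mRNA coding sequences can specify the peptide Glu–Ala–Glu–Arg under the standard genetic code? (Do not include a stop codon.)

96

Glu: 2 codons.
Ala: 4 codons.
Glu: 2 codons.
Arg: 6 codons.
2 × 4 × 2 × 6 = 96.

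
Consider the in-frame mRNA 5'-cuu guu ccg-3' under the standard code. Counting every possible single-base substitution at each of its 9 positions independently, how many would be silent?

9

Codon 1 (CUU, Leu): 3 synonymous substitutions.
Codon 2 (GUU, Val): 3 synonymous substitutions.
Codon 3 (CCG, Pro): 3 synonymous substitutions.
Total: 3 + 3 + 3 = 9.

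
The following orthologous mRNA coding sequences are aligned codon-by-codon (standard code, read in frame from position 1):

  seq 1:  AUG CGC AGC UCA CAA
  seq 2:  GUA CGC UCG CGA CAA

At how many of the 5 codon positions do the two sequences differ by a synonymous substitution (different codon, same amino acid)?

1

Codon 1: AUG Met / GUA Val — nonsynonymous.
Codon 2: CGC Arg / CGC Arg — identical.
Codon 3: AGC Ser / UCG Ser — synonymous.
Codon 4: UCA Ser / CGA Arg — nonsynonymous.
Codon 5: CAA Gln / CAA Gln — identical.
Synonymous differences: 1.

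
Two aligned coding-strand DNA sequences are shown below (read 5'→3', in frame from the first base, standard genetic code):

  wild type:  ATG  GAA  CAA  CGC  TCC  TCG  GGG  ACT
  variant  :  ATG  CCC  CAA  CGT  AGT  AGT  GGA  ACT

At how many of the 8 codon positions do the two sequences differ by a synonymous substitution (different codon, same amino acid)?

4

Codon 1: ATG Met / ATG Met — identical.
Codon 2: GAA Glu / CCC Pro — nonsynonymous.
Codon 3: CAA Gln / CAA Gln — identical.
Codon 4: CGC Arg / CGT Arg — synonymous.
Codon 5: TCC Ser / AGT Ser — synonymous.
Codon 6: TCG Ser / AGT Ser — synonymous.
Codon 7: GGG Gly / GGA Gly — synonymous.
Codon 8: ACT Thr / ACT Thr — identical.
Synonymous differences: 4.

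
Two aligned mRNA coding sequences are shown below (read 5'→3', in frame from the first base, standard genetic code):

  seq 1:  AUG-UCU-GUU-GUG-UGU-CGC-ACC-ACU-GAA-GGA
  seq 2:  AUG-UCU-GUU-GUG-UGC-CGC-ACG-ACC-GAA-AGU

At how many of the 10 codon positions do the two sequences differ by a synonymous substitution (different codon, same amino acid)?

Codon 1: AUG Met / AUG Met — identical.
Codon 2: UCU Ser / UCU Ser — identical.
Codon 3: GUU Val / GUU Val — identical.
Codon 4: GUG Val / GUG Val — identical.
Codon 5: UGU Cys / UGC Cys — synonymous.
Codon 6: CGC Arg / CGC Arg — identical.
Codon 7: ACC Thr / ACG Thr — synonymous.
Codon 8: ACU Thr / ACC Thr — synonymous.
Codon 9: GAA Glu / GAA Glu — identical.
Codon 10: GGA Gly / AGU Ser — nonsynonymous.
Synonymous differences: 3.

3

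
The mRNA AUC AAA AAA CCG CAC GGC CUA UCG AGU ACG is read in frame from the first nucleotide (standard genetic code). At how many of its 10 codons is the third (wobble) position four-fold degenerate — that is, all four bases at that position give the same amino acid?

Codon 1 AUC (Ile): third position 3-fold.
Codon 2 AAA (Lys): third position 2-fold.
Codon 3 AAA (Lys): third position 2-fold.
Codon 4 CCG (Pro): third position 4-fold.
Codon 5 CAC (His): third position 2-fold.
Codon 6 GGC (Gly): third position 4-fold.
Codon 7 CUA (Leu): third position 4-fold.
Codon 8 UCG (Ser): third position 4-fold.
Codon 9 AGU (Ser): third position 2-fold.
Codon 10 ACG (Thr): third position 4-fold.
Four-fold degenerate third positions: 5.

5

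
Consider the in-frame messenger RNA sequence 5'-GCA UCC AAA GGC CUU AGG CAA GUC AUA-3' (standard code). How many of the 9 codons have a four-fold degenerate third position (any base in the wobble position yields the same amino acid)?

Codon 1 GCA (Ala): third position 4-fold.
Codon 2 UCC (Ser): third position 4-fold.
Codon 3 AAA (Lys): third position 2-fold.
Codon 4 GGC (Gly): third position 4-fold.
Codon 5 CUU (Leu): third position 4-fold.
Codon 6 AGG (Arg): third position 2-fold.
Codon 7 CAA (Gln): third position 2-fold.
Codon 8 GUC (Val): third position 4-fold.
Codon 9 AUA (Ile): third position 3-fold.
Four-fold degenerate third positions: 5.

5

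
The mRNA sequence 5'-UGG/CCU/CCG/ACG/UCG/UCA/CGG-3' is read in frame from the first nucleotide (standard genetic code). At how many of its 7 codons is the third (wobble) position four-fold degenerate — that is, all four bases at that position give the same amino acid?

Codon 1 UGG (Trp): third position 1-fold.
Codon 2 CCU (Pro): third position 4-fold.
Codon 3 CCG (Pro): third position 4-fold.
Codon 4 ACG (Thr): third position 4-fold.
Codon 5 UCG (Ser): third position 4-fold.
Codon 6 UCA (Ser): third position 4-fold.
Codon 7 CGG (Arg): third position 4-fold.
Four-fold degenerate third positions: 6.

6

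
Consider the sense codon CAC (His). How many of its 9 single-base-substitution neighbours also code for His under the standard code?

1

Position 1: none → 0 synonymous.
Position 2: none → 0 synonymous.
Position 3: CAU → 1 synonymous.
Total: 0 + 0 + 1 = 1.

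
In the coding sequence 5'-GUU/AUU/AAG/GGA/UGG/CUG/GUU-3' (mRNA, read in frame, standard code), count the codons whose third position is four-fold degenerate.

4

Codon 1 GUU (Val): third position 4-fold.
Codon 2 AUU (Ile): third position 3-fold.
Codon 3 AAG (Lys): third position 2-fold.
Codon 4 GGA (Gly): third position 4-fold.
Codon 5 UGG (Trp): third position 1-fold.
Codon 6 CUG (Leu): third position 4-fold.
Codon 7 GUU (Val): third position 4-fold.
Four-fold degenerate third positions: 4.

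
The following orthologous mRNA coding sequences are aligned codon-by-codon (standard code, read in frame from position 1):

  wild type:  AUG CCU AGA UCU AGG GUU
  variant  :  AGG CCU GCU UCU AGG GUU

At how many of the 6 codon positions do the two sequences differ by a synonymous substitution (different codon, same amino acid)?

Codon 1: AUG Met / AGG Arg — nonsynonymous.
Codon 2: CCU Pro / CCU Pro — identical.
Codon 3: AGA Arg / GCU Ala — nonsynonymous.
Codon 4: UCU Ser / UCU Ser — identical.
Codon 5: AGG Arg / AGG Arg — identical.
Codon 6: GUU Val / GUU Val — identical.
Synonymous differences: 0.

0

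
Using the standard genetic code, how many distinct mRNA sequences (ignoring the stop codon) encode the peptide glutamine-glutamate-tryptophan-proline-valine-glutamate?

Gln: 2 codons.
Glu: 2 codons.
Trp: 1 codon.
Pro: 4 codons.
Val: 4 codons.
Glu: 2 codons.
2 × 2 × 1 × 4 × 4 × 2 = 128.

128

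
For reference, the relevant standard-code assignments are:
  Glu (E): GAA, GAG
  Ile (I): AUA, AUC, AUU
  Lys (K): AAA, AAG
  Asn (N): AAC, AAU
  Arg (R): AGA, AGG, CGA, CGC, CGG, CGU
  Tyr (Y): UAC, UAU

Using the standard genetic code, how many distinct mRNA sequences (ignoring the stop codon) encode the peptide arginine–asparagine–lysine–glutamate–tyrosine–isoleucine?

288

Arg: 6 codons.
Asn: 2 codons.
Lys: 2 codons.
Glu: 2 codons.
Tyr: 2 codons.
Ile: 3 codons.
6 × 2 × 2 × 2 × 2 × 3 = 288.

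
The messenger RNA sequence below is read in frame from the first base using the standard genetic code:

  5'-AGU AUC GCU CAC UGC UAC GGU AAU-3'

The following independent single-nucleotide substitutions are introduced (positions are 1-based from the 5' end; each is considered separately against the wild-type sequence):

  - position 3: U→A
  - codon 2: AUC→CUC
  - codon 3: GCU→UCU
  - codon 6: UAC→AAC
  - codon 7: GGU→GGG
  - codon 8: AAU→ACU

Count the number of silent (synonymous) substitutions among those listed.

1

Codon 1: AGU (Ser) → AGA (Arg) — missense.
Codon 2: AUC (Ile) → CUC (Leu) — missense.
Codon 3: GCU (Ala) → UCU (Ser) — missense.
Codon 6: UAC (Tyr) → AAC (Asn) — missense.
Codon 7: GGU (Gly) → GGG (Gly) — synonymous.
Codon 8: AAU (Asn) → ACU (Thr) — missense.
Synonymous: 1 of 6.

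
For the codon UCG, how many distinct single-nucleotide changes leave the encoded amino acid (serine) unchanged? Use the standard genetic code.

3

Position 1: none → 0 synonymous.
Position 2: none → 0 synonymous.
Position 3: UCU, UCC, UCA → 3 synonymous.
Total: 0 + 0 + 3 = 3.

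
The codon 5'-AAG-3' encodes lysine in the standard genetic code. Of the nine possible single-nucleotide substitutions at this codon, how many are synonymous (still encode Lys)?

Position 1: none → 0 synonymous.
Position 2: none → 0 synonymous.
Position 3: AAA → 1 synonymous.
Total: 0 + 0 + 1 = 1.

1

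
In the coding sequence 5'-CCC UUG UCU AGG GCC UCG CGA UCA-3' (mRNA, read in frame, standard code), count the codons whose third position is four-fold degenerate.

Codon 1 CCC (Pro): third position 4-fold.
Codon 2 UUG (Leu): third position 2-fold.
Codon 3 UCU (Ser): third position 4-fold.
Codon 4 AGG (Arg): third position 2-fold.
Codon 5 GCC (Ala): third position 4-fold.
Codon 6 UCG (Ser): third position 4-fold.
Codon 7 CGA (Arg): third position 4-fold.
Codon 8 UCA (Ser): third position 4-fold.
Four-fold degenerate third positions: 6.

6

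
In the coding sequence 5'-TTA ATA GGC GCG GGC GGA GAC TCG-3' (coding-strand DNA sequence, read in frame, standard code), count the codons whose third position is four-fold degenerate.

Codon 1 TTA (Leu): third position 2-fold.
Codon 2 ATA (Ile): third position 3-fold.
Codon 3 GGC (Gly): third position 4-fold.
Codon 4 GCG (Ala): third position 4-fold.
Codon 5 GGC (Gly): third position 4-fold.
Codon 6 GGA (Gly): third position 4-fold.
Codon 7 GAC (Asp): third position 2-fold.
Codon 8 TCG (Ser): third position 4-fold.
Four-fold degenerate third positions: 5.

5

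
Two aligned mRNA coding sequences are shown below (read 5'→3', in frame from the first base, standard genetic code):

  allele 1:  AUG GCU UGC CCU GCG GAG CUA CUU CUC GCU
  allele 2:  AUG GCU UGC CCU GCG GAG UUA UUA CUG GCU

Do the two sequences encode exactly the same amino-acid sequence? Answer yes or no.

yes

Codon 1: AUG Met / AUG Met — identical.
Codon 2: GCU Ala / GCU Ala — identical.
Codon 3: UGC Cys / UGC Cys — identical.
Codon 4: CCU Pro / CCU Pro — identical.
Codon 5: GCG Ala / GCG Ala — identical.
Codon 6: GAG Glu / GAG Glu — identical.
Codon 7: CUA Leu / UUA Leu — synonymous.
Codon 8: CUU Leu / UUA Leu — synonymous.
Codon 9: CUC Leu / CUG Leu — synonymous.
Codon 10: GCU Ala / GCU Ala — identical.
Nonsynonymous differences: 0 → same protein.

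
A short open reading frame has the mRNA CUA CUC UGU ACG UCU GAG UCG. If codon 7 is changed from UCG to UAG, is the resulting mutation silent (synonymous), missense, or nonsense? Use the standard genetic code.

nonsense

Position 20 falls in codon 7: UCG → Ser.
After the substitution the codon is UAG → Stop.
The new codon is a stop codon, so this is a nonsense mutation.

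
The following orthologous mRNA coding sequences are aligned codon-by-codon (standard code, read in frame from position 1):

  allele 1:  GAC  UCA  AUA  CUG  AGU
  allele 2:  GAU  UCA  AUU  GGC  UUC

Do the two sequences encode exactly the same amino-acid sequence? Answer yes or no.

Codon 1: GAC Asp / GAU Asp — synonymous.
Codon 2: UCA Ser / UCA Ser — identical.
Codon 3: AUA Ile / AUU Ile — synonymous.
Codon 4: CUG Leu / GGC Gly — nonsynonymous.
Codon 5: AGU Ser / UUC Phe — nonsynonymous.
Nonsynonymous differences: 2 → different protein.

no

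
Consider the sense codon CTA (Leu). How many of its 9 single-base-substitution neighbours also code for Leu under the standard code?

Position 1: TTA → 1 synonymous.
Position 2: none → 0 synonymous.
Position 3: CTT, CTC, CTG → 3 synonymous.
Total: 1 + 0 + 3 = 4.

4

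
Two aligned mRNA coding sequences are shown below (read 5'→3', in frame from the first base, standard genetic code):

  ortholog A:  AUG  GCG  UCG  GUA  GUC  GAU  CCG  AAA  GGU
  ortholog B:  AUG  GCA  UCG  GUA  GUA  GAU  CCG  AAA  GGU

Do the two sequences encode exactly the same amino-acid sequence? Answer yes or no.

Codon 1: AUG Met / AUG Met — identical.
Codon 2: GCG Ala / GCA Ala — synonymous.
Codon 3: UCG Ser / UCG Ser — identical.
Codon 4: GUA Val / GUA Val — identical.
Codon 5: GUC Val / GUA Val — synonymous.
Codon 6: GAU Asp / GAU Asp — identical.
Codon 7: CCG Pro / CCG Pro — identical.
Codon 8: AAA Lys / AAA Lys — identical.
Codon 9: GGU Gly / GGU Gly — identical.
Nonsynonymous differences: 0 → same protein.

yes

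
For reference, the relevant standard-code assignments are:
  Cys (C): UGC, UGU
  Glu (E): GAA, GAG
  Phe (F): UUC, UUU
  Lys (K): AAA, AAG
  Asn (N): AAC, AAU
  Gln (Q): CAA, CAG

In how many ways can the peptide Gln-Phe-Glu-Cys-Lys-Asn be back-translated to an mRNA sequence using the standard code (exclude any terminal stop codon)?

64

Gln: 2 codons.
Phe: 2 codons.
Glu: 2 codons.
Cys: 2 codons.
Lys: 2 codons.
Asn: 2 codons.
2 × 2 × 2 × 2 × 2 × 2 = 64.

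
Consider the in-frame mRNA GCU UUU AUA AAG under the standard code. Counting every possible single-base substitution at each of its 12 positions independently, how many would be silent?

7

Codon 1 (GCU, Ala): 3 synonymous substitutions.
Codon 2 (UUU, Phe): 1 synonymous substitution.
Codon 3 (AUA, Ile): 2 synonymous substitutions.
Codon 4 (AAG, Lys): 1 synonymous substitution.
Total: 3 + 1 + 2 + 1 = 7.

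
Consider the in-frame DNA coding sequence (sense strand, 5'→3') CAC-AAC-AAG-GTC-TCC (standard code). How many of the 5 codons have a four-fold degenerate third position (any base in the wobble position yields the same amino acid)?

2

Codon 1 CAC (His): third position 2-fold.
Codon 2 AAC (Asn): third position 2-fold.
Codon 3 AAG (Lys): third position 2-fold.
Codon 4 GTC (Val): third position 4-fold.
Codon 5 TCC (Ser): third position 4-fold.
Four-fold degenerate third positions: 2.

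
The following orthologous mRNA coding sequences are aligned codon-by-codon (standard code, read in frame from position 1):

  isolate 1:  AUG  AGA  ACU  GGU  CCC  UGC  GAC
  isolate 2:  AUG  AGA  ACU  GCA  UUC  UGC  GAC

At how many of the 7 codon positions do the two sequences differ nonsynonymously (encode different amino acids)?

Codon 1: AUG Met / AUG Met — identical.
Codon 2: AGA Arg / AGA Arg — identical.
Codon 3: ACU Thr / ACU Thr — identical.
Codon 4: GGU Gly / GCA Ala — nonsynonymous.
Codon 5: CCC Pro / UUC Phe — nonsynonymous.
Codon 6: UGC Cys / UGC Cys — identical.
Codon 7: GAC Asp / GAC Asp — identical.
Nonsynonymous differences: 2.

2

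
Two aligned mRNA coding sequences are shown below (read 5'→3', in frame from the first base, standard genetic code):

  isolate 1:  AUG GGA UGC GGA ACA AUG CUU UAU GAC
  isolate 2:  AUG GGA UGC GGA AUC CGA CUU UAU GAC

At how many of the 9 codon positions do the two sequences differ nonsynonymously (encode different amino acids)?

2

Codon 1: AUG Met / AUG Met — identical.
Codon 2: GGA Gly / GGA Gly — identical.
Codon 3: UGC Cys / UGC Cys — identical.
Codon 4: GGA Gly / GGA Gly — identical.
Codon 5: ACA Thr / AUC Ile — nonsynonymous.
Codon 6: AUG Met / CGA Arg — nonsynonymous.
Codon 7: CUU Leu / CUU Leu — identical.
Codon 8: UAU Tyr / UAU Tyr — identical.
Codon 9: GAC Asp / GAC Asp — identical.
Nonsynonymous differences: 2.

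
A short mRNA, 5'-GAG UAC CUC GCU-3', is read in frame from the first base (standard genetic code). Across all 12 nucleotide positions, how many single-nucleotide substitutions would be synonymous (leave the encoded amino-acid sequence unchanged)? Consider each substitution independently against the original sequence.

Codon 1 (GAG, Glu): 1 synonymous substitution.
Codon 2 (UAC, Tyr): 1 synonymous substitution.
Codon 3 (CUC, Leu): 3 synonymous substitutions.
Codon 4 (GCU, Ala): 3 synonymous substitutions.
Total: 1 + 1 + 3 + 3 = 8.

8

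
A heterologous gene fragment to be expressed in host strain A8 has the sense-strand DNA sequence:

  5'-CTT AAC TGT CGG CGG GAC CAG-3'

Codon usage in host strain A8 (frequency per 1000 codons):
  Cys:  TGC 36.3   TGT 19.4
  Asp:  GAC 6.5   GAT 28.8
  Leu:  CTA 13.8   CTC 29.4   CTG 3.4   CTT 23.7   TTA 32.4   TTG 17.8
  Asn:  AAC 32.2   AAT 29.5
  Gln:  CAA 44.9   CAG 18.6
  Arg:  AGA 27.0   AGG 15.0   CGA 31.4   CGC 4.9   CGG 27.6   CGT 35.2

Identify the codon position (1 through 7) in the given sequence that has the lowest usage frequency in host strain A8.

6

Codon 1 CTT (Leu): 23.7 per 1000.
Codon 2 AAC (Asn): 32.2 per 1000.
Codon 3 TGT (Cys): 19.4 per 1000.
Codon 4 CGG (Arg): 27.6 per 1000.
Codon 5 CGG (Arg): 27.6 per 1000.
Codon 6 GAC (Asp): 6.5 per 1000.
Codon 7 CAG (Gln): 18.6 per 1000.
Lowest frequency is 6.5 at codon 6.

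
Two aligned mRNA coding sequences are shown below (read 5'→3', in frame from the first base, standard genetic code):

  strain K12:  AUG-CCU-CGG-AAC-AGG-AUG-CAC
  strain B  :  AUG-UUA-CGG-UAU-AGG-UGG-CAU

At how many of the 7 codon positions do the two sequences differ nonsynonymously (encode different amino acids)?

3

Codon 1: AUG Met / AUG Met — identical.
Codon 2: CCU Pro / UUA Leu — nonsynonymous.
Codon 3: CGG Arg / CGG Arg — identical.
Codon 4: AAC Asn / UAU Tyr — nonsynonymous.
Codon 5: AGG Arg / AGG Arg — identical.
Codon 6: AUG Met / UGG Trp — nonsynonymous.
Codon 7: CAC His / CAU His — synonymous.
Nonsynonymous differences: 3.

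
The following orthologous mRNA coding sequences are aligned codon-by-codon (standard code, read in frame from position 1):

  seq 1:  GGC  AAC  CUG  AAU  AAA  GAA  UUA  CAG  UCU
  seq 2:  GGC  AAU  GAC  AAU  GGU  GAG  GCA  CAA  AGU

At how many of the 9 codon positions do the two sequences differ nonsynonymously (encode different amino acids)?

3

Codon 1: GGC Gly / GGC Gly — identical.
Codon 2: AAC Asn / AAU Asn — synonymous.
Codon 3: CUG Leu / GAC Asp — nonsynonymous.
Codon 4: AAU Asn / AAU Asn — identical.
Codon 5: AAA Lys / GGU Gly — nonsynonymous.
Codon 6: GAA Glu / GAG Glu — synonymous.
Codon 7: UUA Leu / GCA Ala — nonsynonymous.
Codon 8: CAG Gln / CAA Gln — synonymous.
Codon 9: UCU Ser / AGU Ser — synonymous.
Nonsynonymous differences: 3.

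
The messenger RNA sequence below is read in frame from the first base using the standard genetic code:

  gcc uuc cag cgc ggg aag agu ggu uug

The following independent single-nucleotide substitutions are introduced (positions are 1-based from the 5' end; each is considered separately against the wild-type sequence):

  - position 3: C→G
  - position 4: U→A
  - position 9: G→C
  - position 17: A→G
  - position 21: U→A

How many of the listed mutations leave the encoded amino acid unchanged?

1

Codon 1: GCC (Ala) → GCG (Ala) — synonymous.
Codon 2: UUC (Phe) → AUC (Ile) — missense.
Codon 3: CAG (Gln) → CAC (His) — missense.
Codon 6: AAG (Lys) → AGG (Arg) — missense.
Codon 7: AGU (Ser) → AGA (Arg) — missense.
Synonymous: 1 of 5.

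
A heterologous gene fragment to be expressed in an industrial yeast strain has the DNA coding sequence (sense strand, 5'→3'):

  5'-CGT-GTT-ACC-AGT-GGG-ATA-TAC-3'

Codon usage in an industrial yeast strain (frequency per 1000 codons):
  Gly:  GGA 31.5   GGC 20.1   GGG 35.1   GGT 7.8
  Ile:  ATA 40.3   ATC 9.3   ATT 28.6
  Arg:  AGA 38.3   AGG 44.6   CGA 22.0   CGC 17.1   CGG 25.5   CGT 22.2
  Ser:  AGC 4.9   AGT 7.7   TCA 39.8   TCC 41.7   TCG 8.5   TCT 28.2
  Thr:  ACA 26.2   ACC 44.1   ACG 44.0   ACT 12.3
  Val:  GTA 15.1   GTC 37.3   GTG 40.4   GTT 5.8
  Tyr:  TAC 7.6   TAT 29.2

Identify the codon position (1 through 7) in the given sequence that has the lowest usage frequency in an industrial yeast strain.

Codon 1 CGT (Arg): 22.2 per 1000.
Codon 2 GTT (Val): 5.8 per 1000.
Codon 3 ACC (Thr): 44.1 per 1000.
Codon 4 AGT (Ser): 7.7 per 1000.
Codon 5 GGG (Gly): 35.1 per 1000.
Codon 6 ATA (Ile): 40.3 per 1000.
Codon 7 TAC (Tyr): 7.6 per 1000.
Lowest frequency is 5.8 at codon 2.

2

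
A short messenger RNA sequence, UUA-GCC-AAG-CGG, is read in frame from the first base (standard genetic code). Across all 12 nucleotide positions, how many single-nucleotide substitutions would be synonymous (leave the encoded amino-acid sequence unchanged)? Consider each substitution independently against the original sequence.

Codon 1 (UUA, Leu): 2 synonymous substitutions.
Codon 2 (GCC, Ala): 3 synonymous substitutions.
Codon 3 (AAG, Lys): 1 synonymous substitution.
Codon 4 (CGG, Arg): 4 synonymous substitutions.
Total: 2 + 3 + 1 + 4 = 10.

10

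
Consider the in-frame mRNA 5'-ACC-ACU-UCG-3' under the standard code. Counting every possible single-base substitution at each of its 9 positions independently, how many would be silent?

Codon 1 (ACC, Thr): 3 synonymous substitutions.
Codon 2 (ACU, Thr): 3 synonymous substitutions.
Codon 3 (UCG, Ser): 3 synonymous substitutions.
Total: 3 + 3 + 3 = 9.

9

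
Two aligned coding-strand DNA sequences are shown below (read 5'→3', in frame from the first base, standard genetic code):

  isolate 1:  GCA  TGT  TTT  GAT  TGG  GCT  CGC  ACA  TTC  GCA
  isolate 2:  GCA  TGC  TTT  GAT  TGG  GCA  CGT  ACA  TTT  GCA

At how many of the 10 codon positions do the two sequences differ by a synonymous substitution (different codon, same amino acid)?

Codon 1: GCA Ala / GCA Ala — identical.
Codon 2: TGT Cys / TGC Cys — synonymous.
Codon 3: TTT Phe / TTT Phe — identical.
Codon 4: GAT Asp / GAT Asp — identical.
Codon 5: TGG Trp / TGG Trp — identical.
Codon 6: GCT Ala / GCA Ala — synonymous.
Codon 7: CGC Arg / CGT Arg — synonymous.
Codon 8: ACA Thr / ACA Thr — identical.
Codon 9: TTC Phe / TTT Phe — synonymous.
Codon 10: GCA Ala / GCA Ala — identical.
Synonymous differences: 4.

4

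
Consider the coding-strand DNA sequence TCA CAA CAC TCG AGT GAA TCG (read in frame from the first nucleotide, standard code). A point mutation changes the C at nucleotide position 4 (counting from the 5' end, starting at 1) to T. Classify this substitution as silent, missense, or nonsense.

nonsense

Position 4 falls in codon 2: CAA → Gln.
After the substitution the codon is TAA → Stop.
The new codon is a stop codon, so this is a nonsense mutation.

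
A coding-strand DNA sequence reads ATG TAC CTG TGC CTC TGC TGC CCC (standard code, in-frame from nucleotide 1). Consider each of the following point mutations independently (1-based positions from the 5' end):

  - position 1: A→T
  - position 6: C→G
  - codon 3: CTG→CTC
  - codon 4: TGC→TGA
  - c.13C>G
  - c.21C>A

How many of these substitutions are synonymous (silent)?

Codon 1: ATG (Met) → TTG (Leu) — missense.
Codon 2: TAC (Tyr) → TAG (Stop) — nonsense.
Codon 3: CTG (Leu) → CTC (Leu) — synonymous.
Codon 4: TGC (Cys) → TGA (Stop) — nonsense.
Codon 5: CTC (Leu) → GTC (Val) — missense.
Codon 7: TGC (Cys) → TGA (Stop) — nonsense.
Synonymous: 1 of 6.

1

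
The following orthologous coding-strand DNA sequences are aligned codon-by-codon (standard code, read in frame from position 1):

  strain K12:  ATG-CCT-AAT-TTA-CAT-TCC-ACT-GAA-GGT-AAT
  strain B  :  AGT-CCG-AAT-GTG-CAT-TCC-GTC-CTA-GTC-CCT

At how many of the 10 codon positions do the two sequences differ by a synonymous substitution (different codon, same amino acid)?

1

Codon 1: ATG Met / AGT Ser — nonsynonymous.
Codon 2: CCT Pro / CCG Pro — synonymous.
Codon 3: AAT Asn / AAT Asn — identical.
Codon 4: TTA Leu / GTG Val — nonsynonymous.
Codon 5: CAT His / CAT His — identical.
Codon 6: TCC Ser / TCC Ser — identical.
Codon 7: ACT Thr / GTC Val — nonsynonymous.
Codon 8: GAA Glu / CTA Leu — nonsynonymous.
Codon 9: GGT Gly / GTC Val — nonsynonymous.
Codon 10: AAT Asn / CCT Pro — nonsynonymous.
Synonymous differences: 1.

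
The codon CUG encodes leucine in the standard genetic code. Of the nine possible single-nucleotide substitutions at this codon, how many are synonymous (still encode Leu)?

Position 1: UUG → 1 synonymous.
Position 2: none → 0 synonymous.
Position 3: CUU, CUC, CUA → 3 synonymous.
Total: 1 + 0 + 3 = 4.

4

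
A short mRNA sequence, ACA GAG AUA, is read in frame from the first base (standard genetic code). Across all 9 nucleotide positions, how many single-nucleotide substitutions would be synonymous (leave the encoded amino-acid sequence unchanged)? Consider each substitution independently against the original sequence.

6

Codon 1 (ACA, Thr): 3 synonymous substitutions.
Codon 2 (GAG, Glu): 1 synonymous substitution.
Codon 3 (AUA, Ile): 2 synonymous substitutions.
Total: 3 + 1 + 2 = 6.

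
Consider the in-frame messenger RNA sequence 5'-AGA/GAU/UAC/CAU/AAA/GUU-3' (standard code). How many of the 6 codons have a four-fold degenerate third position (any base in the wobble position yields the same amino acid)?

1

Codon 1 AGA (Arg): third position 2-fold.
Codon 2 GAU (Asp): third position 2-fold.
Codon 3 UAC (Tyr): third position 2-fold.
Codon 4 CAU (His): third position 2-fold.
Codon 5 AAA (Lys): third position 2-fold.
Codon 6 GUU (Val): third position 4-fold.
Four-fold degenerate third positions: 1.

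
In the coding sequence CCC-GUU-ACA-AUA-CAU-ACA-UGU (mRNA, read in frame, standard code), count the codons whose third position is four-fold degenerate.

Codon 1 CCC (Pro): third position 4-fold.
Codon 2 GUU (Val): third position 4-fold.
Codon 3 ACA (Thr): third position 4-fold.
Codon 4 AUA (Ile): third position 3-fold.
Codon 5 CAU (His): third position 2-fold.
Codon 6 ACA (Thr): third position 4-fold.
Codon 7 UGU (Cys): third position 2-fold.
Four-fold degenerate third positions: 4.

4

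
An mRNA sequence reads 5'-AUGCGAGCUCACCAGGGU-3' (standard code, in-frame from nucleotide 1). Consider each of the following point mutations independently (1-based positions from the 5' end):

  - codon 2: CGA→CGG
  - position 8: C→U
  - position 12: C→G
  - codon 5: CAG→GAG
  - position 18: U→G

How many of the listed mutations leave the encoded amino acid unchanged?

Codon 2: CGA (Arg) → CGG (Arg) — synonymous.
Codon 3: GCU (Ala) → GUU (Val) — missense.
Codon 4: CAC (His) → CAG (Gln) — missense.
Codon 5: CAG (Gln) → GAG (Glu) — missense.
Codon 6: GGU (Gly) → GGG (Gly) — synonymous.
Synonymous: 2 of 5.

2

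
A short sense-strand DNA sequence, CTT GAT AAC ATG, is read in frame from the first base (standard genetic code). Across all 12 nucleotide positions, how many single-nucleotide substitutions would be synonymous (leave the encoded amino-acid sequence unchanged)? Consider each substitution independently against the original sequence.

Codon 1 (CTT, Leu): 3 synonymous substitutions.
Codon 2 (GAT, Asp): 1 synonymous substitution.
Codon 3 (AAC, Asn): 1 synonymous substitution.
Codon 4 (ATG, Met): 0 synonymous substitutions.
Total: 3 + 1 + 1 + 0 = 5.

5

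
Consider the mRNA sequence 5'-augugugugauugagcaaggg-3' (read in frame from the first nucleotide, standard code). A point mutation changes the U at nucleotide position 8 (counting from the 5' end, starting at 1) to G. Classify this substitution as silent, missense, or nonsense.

Position 8 falls in codon 3: GUG → Val.
After the substitution the codon is GGG → Gly.
Val ≠ Gly, so this is a missense mutation.

missense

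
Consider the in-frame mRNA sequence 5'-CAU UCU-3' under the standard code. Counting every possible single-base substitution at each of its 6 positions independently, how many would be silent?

4

Codon 1 (CAU, His): 1 synonymous substitution.
Codon 2 (UCU, Ser): 3 synonymous substitutions.
Total: 1 + 3 = 4.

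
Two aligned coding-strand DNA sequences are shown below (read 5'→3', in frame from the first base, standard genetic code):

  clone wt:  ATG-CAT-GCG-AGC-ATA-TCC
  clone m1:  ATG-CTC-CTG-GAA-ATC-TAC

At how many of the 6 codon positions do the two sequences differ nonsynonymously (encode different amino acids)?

4

Codon 1: ATG Met / ATG Met — identical.
Codon 2: CAT His / CTC Leu — nonsynonymous.
Codon 3: GCG Ala / CTG Leu — nonsynonymous.
Codon 4: AGC Ser / GAA Glu — nonsynonymous.
Codon 5: ATA Ile / ATC Ile — synonymous.
Codon 6: TCC Ser / TAC Tyr — nonsynonymous.
Nonsynonymous differences: 4.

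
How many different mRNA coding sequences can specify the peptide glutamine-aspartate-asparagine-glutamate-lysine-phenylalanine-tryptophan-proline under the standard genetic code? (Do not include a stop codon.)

256

Gln: 2 codons.
Asp: 2 codons.
Asn: 2 codons.
Glu: 2 codons.
Lys: 2 codons.
Phe: 2 codons.
Trp: 1 codon.
Pro: 4 codons.
2 × 2 × 2 × 2 × 2 × 2 × 1 × 4 = 256.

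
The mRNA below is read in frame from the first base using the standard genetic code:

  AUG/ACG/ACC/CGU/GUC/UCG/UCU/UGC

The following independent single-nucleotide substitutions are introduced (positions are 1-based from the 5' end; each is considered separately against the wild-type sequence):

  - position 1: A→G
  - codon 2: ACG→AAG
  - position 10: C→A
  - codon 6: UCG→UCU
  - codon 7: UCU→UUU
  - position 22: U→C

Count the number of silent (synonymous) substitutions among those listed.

1

Codon 1: AUG (Met) → GUG (Val) — missense.
Codon 2: ACG (Thr) → AAG (Lys) — missense.
Codon 4: CGU (Arg) → AGU (Ser) — missense.
Codon 6: UCG (Ser) → UCU (Ser) — synonymous.
Codon 7: UCU (Ser) → UUU (Phe) — missense.
Codon 8: UGC (Cys) → CGC (Arg) — missense.
Synonymous: 1 of 6.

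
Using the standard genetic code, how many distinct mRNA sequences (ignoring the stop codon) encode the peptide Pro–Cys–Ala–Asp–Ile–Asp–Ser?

Pro: 4 codons.
Cys: 2 codons.
Ala: 4 codons.
Asp: 2 codons.
Ile: 3 codons.
Asp: 2 codons.
Ser: 6 codons.
4 × 2 × 4 × 2 × 3 × 2 × 6 = 2304.

2304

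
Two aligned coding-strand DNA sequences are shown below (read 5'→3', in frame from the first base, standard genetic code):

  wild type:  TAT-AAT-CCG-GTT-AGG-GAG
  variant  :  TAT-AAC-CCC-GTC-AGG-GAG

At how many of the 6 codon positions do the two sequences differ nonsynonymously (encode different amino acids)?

0

Codon 1: TAT Tyr / TAT Tyr — identical.
Codon 2: AAT Asn / AAC Asn — synonymous.
Codon 3: CCG Pro / CCC Pro — synonymous.
Codon 4: GTT Val / GTC Val — synonymous.
Codon 5: AGG Arg / AGG Arg — identical.
Codon 6: GAG Glu / GAG Glu — identical.
Nonsynonymous differences: 0.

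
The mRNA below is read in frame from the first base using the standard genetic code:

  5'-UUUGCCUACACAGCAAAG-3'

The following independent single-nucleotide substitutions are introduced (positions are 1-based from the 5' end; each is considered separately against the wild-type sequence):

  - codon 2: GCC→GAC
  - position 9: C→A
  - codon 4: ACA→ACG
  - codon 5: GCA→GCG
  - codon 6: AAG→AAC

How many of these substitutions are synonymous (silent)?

Codon 2: GCC (Ala) → GAC (Asp) — missense.
Codon 3: UAC (Tyr) → UAA (Stop) — nonsense.
Codon 4: ACA (Thr) → ACG (Thr) — synonymous.
Codon 5: GCA (Ala) → GCG (Ala) — synonymous.
Codon 6: AAG (Lys) → AAC (Asn) — missense.
Synonymous: 2 of 5.

2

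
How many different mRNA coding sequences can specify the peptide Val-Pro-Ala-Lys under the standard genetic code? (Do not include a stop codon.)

Val: 4 codons.
Pro: 4 codons.
Ala: 4 codons.
Lys: 2 codons.
4 × 4 × 4 × 2 = 128.

128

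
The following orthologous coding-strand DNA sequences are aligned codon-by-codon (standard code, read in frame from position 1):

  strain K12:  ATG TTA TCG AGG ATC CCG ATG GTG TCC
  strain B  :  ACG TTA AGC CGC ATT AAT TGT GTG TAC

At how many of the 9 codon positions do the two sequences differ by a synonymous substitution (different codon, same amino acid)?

3

Codon 1: ATG Met / ACG Thr — nonsynonymous.
Codon 2: TTA Leu / TTA Leu — identical.
Codon 3: TCG Ser / AGC Ser — synonymous.
Codon 4: AGG Arg / CGC Arg — synonymous.
Codon 5: ATC Ile / ATT Ile — synonymous.
Codon 6: CCG Pro / AAT Asn — nonsynonymous.
Codon 7: ATG Met / TGT Cys — nonsynonymous.
Codon 8: GTG Val / GTG Val — identical.
Codon 9: TCC Ser / TAC Tyr — nonsynonymous.
Synonymous differences: 3.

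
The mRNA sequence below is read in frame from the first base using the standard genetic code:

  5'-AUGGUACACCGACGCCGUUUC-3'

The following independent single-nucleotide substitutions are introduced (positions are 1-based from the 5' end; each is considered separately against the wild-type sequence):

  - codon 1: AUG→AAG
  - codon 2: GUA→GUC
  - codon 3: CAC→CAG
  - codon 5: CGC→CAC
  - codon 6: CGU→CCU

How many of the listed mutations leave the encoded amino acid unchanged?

Codon 1: AUG (Met) → AAG (Lys) — missense.
Codon 2: GUA (Val) → GUC (Val) — synonymous.
Codon 3: CAC (His) → CAG (Gln) — missense.
Codon 5: CGC (Arg) → CAC (His) — missense.
Codon 6: CGU (Arg) → CCU (Pro) — missense.
Synonymous: 1 of 5.

1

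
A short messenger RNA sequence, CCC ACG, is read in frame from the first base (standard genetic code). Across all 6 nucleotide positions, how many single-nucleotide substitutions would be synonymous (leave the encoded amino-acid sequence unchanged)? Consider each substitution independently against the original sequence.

6

Codon 1 (CCC, Pro): 3 synonymous substitutions.
Codon 2 (ACG, Thr): 3 synonymous substitutions.
Total: 3 + 3 = 6.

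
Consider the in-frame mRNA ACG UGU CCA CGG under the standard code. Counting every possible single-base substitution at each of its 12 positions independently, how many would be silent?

Codon 1 (ACG, Thr): 3 synonymous substitutions.
Codon 2 (UGU, Cys): 1 synonymous substitution.
Codon 3 (CCA, Pro): 3 synonymous substitutions.
Codon 4 (CGG, Arg): 4 synonymous substitutions.
Total: 3 + 1 + 3 + 4 = 11.

11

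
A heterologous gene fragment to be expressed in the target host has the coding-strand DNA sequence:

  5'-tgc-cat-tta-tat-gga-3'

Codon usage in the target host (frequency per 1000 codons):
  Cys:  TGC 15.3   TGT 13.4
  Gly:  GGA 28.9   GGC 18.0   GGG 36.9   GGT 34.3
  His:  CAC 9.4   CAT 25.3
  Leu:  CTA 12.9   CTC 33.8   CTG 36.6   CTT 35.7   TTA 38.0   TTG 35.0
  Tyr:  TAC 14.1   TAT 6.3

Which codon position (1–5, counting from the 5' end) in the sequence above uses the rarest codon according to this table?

Codon 1 TGC (Cys): 15.3 per 1000.
Codon 2 CAT (His): 25.3 per 1000.
Codon 3 TTA (Leu): 38.0 per 1000.
Codon 4 TAT (Tyr): 6.3 per 1000.
Codon 5 GGA (Gly): 28.9 per 1000.
Lowest frequency is 6.3 at codon 4.

4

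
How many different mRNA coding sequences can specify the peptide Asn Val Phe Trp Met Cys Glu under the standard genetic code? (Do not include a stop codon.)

64

Asn: 2 codons.
Val: 4 codons.
Phe: 2 codons.
Trp: 1 codon.
Met: 1 codon.
Cys: 2 codons.
Glu: 2 codons.
2 × 4 × 2 × 1 × 1 × 2 × 2 = 64.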